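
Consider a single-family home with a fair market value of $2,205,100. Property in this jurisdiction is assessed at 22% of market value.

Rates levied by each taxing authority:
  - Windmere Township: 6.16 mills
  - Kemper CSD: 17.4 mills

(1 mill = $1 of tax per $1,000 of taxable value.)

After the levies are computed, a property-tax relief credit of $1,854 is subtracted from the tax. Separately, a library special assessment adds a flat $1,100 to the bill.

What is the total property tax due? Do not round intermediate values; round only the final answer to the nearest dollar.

Assessed value = $2,205,100 × 0.22 = $485,122
Windmere Township: $485,122 × 0.00616 = $2,988.35152
Kemper CSD: $485,122 × 0.0174 = $8,441.1228
Levies subtotal = $11,429.47432
After credit = $11,429.47432 − $1,854 = $9,575.47432
Total = $9,575.47432 + $1,100 = $10,675.47432

$10,675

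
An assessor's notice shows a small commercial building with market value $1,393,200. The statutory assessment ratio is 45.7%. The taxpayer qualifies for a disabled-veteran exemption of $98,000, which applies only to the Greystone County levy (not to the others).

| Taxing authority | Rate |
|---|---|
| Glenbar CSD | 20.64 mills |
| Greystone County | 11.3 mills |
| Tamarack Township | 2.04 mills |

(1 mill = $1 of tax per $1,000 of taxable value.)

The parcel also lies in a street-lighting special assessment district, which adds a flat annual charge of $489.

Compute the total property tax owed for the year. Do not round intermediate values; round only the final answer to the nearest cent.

$21,016.41

Assessed value = $1,393,200 × 0.457 = $636,692.4
Glenbar CSD: $636,692.4 × 0.02064 = $13,141.331136
Greystone County: ($636,692.4 − $98,000) × 0.0113 = $538,692.4 × 0.0113 = $6,087.22412
Tamarack Township: $636,692.4 × 0.00204 = $1,298.852496
Levies subtotal = $20,527.407752
Total = $20,527.407752 + $489 = $21,016.407752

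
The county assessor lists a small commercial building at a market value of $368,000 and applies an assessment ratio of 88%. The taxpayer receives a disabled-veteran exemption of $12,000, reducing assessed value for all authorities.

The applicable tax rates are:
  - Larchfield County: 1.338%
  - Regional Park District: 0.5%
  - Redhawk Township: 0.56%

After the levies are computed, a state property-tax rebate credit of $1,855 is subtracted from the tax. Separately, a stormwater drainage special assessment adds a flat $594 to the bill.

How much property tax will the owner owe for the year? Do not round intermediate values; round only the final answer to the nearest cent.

$6,216.92

Assessed value = $368,000 × 0.88 = $323,840
Taxable value = $323,840 − $12,000 = $311,840
Larchfield County: $311,840 × 0.01338 = $4,172.4192
Regional Park District: $311,840 × 0.005 = $1,559.2
Redhawk Township: $311,840 × 0.0056 = $1,746.304
Levies subtotal = $7,477.9232
After credit = $7,477.9232 − $1,855 = $5,622.9232
Total = $5,622.9232 + $594 = $6,216.9232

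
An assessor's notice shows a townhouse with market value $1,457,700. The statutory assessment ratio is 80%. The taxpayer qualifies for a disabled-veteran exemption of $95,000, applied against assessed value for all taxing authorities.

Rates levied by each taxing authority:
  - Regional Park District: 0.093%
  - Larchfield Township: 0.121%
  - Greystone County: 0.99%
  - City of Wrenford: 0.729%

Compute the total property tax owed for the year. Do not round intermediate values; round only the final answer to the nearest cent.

$20,705.52

Assessed value = $1,457,700 × 0.8 = $1,166,160
Taxable value = $1,166,160 − $95,000 = $1,071,160
Regional Park District: $1,071,160 × 0.00093 = $996.1788
Larchfield Township: $1,071,160 × 0.00121 = $1,296.1036
Greystone County: $1,071,160 × 0.0099 = $10,604.484
City of Wrenford: $1,071,160 × 0.00729 = $7,808.7564
Total = $996.1788 + $1,296.1036 + $10,604.484 + $7,808.7564 = $20,705.5228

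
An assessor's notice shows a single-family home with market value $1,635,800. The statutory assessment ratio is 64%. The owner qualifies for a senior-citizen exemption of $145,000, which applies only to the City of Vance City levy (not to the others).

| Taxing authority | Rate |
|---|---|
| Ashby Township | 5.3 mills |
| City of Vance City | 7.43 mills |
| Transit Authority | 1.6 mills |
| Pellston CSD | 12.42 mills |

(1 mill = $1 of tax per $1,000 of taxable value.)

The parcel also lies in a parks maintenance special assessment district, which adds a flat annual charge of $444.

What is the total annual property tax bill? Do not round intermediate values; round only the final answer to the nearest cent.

$27,371.55

Assessed value = $1,635,800 × 0.64 = $1,046,912
Ashby Township: $1,046,912 × 0.0053 = $5,548.6336
City of Vance City: ($1,046,912 − $145,000) × 0.00743 = $901,912 × 0.00743 = $6,701.20616
Transit Authority: $1,046,912 × 0.0016 = $1,675.0592
Pellston CSD: $1,046,912 × 0.01242 = $13,002.64704
Levies subtotal = $26,927.546
Total = $26,927.546 + $444 = $27,371.546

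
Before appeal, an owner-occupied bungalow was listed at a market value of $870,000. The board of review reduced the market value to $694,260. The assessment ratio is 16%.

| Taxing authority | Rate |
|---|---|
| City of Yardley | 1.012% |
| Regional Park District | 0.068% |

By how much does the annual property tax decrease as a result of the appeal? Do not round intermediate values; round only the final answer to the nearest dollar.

Old assessed value = $870,000 × 0.16 = $139,200
New assessed value = $694,260 × 0.16 = $111,081.6
Combined rate = 0.01012 + 0.00068 = 0.0108
Old tax = $139,200 × 0.0108 = $1,503.36
New tax = $111,081.6 × 0.0108 = $1,199.68128
Reduction = $1,503.36 − $1,199.68128 = $303.67872

$304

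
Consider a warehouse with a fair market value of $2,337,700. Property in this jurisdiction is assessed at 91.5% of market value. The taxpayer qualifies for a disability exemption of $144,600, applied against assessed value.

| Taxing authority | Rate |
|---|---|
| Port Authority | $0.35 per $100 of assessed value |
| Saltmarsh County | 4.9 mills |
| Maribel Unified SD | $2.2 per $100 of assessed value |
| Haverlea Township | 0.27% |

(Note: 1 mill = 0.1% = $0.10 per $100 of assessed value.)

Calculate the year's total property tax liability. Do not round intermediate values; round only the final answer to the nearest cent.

Assessed value = $2,337,700 × 0.915 = $2,138,995.5
Taxable value = $2,138,995.5 − $144,600 = $1,994,395.5
Port Authority: $1,994,395.5 × 0.0035 = $6,980.38425
Saltmarsh County: $1,994,395.5 × 0.0049 = $9,772.53795
Maribel Unified SD: $1,994,395.5 × 0.022 = $43,876.701
Haverlea Township: $1,994,395.5 × 0.0027 = $5,384.86785
Total = $66,014.49105

$66,014.49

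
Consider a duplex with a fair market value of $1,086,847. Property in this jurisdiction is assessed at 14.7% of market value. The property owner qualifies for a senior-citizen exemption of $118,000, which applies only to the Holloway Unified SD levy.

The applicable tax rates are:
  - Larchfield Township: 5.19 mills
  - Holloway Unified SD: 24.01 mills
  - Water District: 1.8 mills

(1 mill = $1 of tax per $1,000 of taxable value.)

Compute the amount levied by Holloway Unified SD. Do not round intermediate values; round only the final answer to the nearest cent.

Assessed value = $1,086,847 × 0.147 = $159,766.509
Holloway Unified SD taxable value = $159,766.509 − $118,000 = $41,766.509
Holloway Unified SD levy = $41,766.509 × 0.02401 = $1,002.81388109

$1,002.81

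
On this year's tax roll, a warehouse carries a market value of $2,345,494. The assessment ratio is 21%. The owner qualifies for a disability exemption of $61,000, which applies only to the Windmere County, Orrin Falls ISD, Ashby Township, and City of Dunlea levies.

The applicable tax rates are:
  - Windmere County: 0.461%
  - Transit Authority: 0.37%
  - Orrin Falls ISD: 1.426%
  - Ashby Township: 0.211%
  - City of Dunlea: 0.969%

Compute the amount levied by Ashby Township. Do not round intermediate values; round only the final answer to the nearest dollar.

$911

Assessed value = $2,345,494 × 0.21 = $492,553.74
Ashby Township taxable value = $492,553.74 − $61,000 = $431,553.74
Ashby Township levy = $431,553.74 × 0.00211 = $910.5783914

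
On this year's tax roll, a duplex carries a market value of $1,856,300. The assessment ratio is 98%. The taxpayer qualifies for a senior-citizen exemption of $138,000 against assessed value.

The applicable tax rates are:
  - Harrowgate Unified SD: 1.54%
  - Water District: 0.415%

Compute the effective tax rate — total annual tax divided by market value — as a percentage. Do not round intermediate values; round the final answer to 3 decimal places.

Assessed value = $1,856,300 × 0.98 = $1,819,174
Taxable value = $1,819,174 − $138,000 = $1,681,174
Harrowgate Unified SD: $1,681,174 × 0.0154 = $25,890.0796
Water District: $1,681,174 × 0.00415 = $6,976.8721
Total tax = $32,866.9517
Effective rate = $32,866.9517 ÷ $1,856,300 = 1.771% of market value

1.771%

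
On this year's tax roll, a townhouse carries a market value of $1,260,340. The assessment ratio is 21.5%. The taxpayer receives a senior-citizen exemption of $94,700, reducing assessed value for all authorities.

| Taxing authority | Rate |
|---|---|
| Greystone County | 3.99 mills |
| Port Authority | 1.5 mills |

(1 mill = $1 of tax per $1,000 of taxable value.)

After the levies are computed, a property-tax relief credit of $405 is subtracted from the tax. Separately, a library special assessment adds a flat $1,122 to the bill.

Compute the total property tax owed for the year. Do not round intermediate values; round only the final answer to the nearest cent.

$1,684.74

Assessed value = $1,260,340 × 0.215 = $270,973.1
Taxable value = $270,973.1 − $94,700 = $176,273.1
Greystone County: $176,273.1 × 0.00399 = $703.329669
Port Authority: $176,273.1 × 0.0015 = $264.40965
Levies subtotal = $967.739319
After credit = $967.739319 − $405 = $562.739319
Total = $562.739319 + $1,122 = $1,684.739319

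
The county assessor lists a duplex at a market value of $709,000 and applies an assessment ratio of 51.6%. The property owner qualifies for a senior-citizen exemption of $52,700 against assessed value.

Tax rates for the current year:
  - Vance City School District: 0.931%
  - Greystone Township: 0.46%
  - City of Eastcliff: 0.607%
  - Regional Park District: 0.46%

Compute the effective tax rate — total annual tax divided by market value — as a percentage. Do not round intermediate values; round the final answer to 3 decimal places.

Assessed value = $709,000 × 0.516 = $365,844
Taxable value = $365,844 − $52,700 = $313,144
Vance City School District: $313,144 × 0.00931 = $2,915.37064
Greystone Township: $313,144 × 0.0046 = $1,440.4624
City of Eastcliff: $313,144 × 0.00607 = $1,900.78408
Regional Park District: $313,144 × 0.0046 = $1,440.4624
Total tax = $7,697.07952
Effective rate = $7,697.07952 ÷ $709,000 = 1.086% of market value

1.086%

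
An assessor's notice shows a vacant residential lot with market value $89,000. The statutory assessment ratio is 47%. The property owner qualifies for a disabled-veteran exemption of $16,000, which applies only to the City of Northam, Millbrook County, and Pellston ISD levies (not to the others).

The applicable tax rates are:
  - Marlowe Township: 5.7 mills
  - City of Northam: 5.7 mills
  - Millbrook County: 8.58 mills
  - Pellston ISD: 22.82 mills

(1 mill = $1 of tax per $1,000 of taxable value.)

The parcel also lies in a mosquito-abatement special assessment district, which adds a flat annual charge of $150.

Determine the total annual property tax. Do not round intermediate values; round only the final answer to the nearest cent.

Assessed value = $89,000 × 0.47 = $41,830
Marlowe Township: $41,830 × 0.0057 = $238.431
City of Northam: ($41,830 − $16,000) × 0.0057 = $25,830 × 0.0057 = $147.231
Millbrook County: ($41,830 − $16,000) × 0.00858 = $25,830 × 0.00858 = $221.6214
Pellston ISD: ($41,830 − $16,000) × 0.02282 = $25,830 × 0.02282 = $589.4406
Levies subtotal = $1,196.724
Total = $1,196.724 + $150 = $1,346.724

$1,346.72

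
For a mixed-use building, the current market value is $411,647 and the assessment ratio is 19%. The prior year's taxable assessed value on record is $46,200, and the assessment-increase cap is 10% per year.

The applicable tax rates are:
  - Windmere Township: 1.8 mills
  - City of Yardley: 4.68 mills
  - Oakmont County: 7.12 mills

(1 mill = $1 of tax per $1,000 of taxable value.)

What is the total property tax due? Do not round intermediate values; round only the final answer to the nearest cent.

$691.15

Uncapped assessed value = $411,647 × 0.19 = $78,212.93
Cap limit = $46,200 × 1.1 = $50,820
Taxable assessed value = min($78,212.93, $50,820) = $50,820 (cap binds)
Windmere Township: $50,820 × 0.0018 = $91.476
City of Yardley: $50,820 × 0.00468 = $237.8376
Oakmont County: $50,820 × 0.00712 = $361.8384
Total = $691.152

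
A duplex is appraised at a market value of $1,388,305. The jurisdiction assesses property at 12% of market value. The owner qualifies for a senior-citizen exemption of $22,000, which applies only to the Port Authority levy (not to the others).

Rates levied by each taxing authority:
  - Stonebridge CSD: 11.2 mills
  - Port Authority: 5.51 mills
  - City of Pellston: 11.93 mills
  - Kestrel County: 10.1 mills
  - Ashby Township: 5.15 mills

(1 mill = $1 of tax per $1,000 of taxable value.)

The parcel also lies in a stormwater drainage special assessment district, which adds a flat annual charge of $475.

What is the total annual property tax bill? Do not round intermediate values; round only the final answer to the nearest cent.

$7,665.70

Assessed value = $1,388,305 × 0.12 = $166,596.6
Stonebridge CSD: $166,596.6 × 0.0112 = $1,865.88192
Port Authority: ($166,596.6 − $22,000) × 0.00551 = $144,596.6 × 0.00551 = $796.727266
City of Pellston: $166,596.6 × 0.01193 = $1,987.497438
Kestrel County: $166,596.6 × 0.0101 = $1,682.62566
Ashby Township: $166,596.6 × 0.00515 = $857.97249
Levies subtotal = $7,190.704774
Total = $7,190.704774 + $475 = $7,665.704774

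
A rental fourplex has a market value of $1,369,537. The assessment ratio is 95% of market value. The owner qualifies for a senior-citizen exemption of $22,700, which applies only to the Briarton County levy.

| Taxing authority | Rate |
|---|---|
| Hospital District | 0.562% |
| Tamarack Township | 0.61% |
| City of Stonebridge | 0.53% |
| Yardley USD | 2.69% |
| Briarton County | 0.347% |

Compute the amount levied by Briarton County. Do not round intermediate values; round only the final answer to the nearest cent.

$4,435.91

Assessed value = $1,369,537 × 0.95 = $1,301,060.15
Briarton County taxable value = $1,301,060.15 − $22,700 = $1,278,360.15
Briarton County levy = $1,278,360.15 × 0.00347 = $4,435.9097205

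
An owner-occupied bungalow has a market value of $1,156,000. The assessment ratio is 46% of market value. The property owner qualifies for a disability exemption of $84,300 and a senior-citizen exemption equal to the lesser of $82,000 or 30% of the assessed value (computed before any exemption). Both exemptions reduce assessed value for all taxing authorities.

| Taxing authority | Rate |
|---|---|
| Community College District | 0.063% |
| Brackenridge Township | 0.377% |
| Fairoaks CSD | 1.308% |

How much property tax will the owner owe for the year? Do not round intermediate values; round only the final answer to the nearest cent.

Assessed value = $1,156,000 × 0.46 = $531,760
Senior-citizen exemption = min($82,000, 30% × $531,760) = min($82,000, $159,528) = $82,000 (dollar cap binds)
Taxable value = $531,760 − $84,300 − $82,000 = $365,460
Community College District: $365,460 × 0.00063 = $230.2398
Brackenridge Township: $365,460 × 0.00377 = $1,377.7842
Fairoaks CSD: $365,460 × 0.01308 = $4,780.2168
Total = $6,388.2408

$6,388.24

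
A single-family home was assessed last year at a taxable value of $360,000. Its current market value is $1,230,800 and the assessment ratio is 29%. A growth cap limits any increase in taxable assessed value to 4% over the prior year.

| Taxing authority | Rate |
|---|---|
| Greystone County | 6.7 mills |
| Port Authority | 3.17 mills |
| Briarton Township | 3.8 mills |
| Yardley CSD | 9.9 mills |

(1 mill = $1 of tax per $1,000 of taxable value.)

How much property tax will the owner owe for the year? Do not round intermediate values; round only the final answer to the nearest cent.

Uncapped assessed value = $1,230,800 × 0.29 = $356,932
Cap limit = $360,000 × 1.04 = $374,400
Taxable assessed value = min($356,932, $374,400) = $356,932 (cap does not bind)
Greystone County: $356,932 × 0.0067 = $2,391.4444
Port Authority: $356,932 × 0.00317 = $1,131.47444
Briarton Township: $356,932 × 0.0038 = $1,356.3416
Yardley CSD: $356,932 × 0.0099 = $3,533.6268
Total = $8,412.88724

$8,412.89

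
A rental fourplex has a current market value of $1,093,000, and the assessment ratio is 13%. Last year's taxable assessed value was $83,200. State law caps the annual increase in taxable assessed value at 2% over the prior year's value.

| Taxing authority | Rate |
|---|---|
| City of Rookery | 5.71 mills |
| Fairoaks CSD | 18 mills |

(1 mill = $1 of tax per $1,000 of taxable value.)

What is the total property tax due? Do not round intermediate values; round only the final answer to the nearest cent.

$2,012.13

Uncapped assessed value = $1,093,000 × 0.13 = $142,090
Cap limit = $83,200 × 1.02 = $84,864
Taxable assessed value = min($142,090, $84,864) = $84,864 (cap binds)
City of Rookery: $84,864 × 0.00571 = $484.57344
Fairoaks CSD: $84,864 × 0.018 = $1,527.552
Total = $2,012.12544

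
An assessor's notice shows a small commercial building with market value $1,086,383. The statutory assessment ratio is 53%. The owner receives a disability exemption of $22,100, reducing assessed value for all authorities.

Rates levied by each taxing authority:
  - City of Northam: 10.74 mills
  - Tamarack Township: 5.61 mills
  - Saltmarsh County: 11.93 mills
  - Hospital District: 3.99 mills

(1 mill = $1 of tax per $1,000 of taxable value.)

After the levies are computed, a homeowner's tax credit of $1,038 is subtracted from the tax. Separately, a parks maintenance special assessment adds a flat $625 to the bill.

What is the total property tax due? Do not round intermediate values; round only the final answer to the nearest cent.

$17,454.35

Assessed value = $1,086,383 × 0.53 = $575,782.99
Taxable value = $575,782.99 − $22,100 = $553,682.99
City of Northam: $553,682.99 × 0.01074 = $5,946.5553126
Tamarack Township: $553,682.99 × 0.00561 = $3,106.1615739
Saltmarsh County: $553,682.99 × 0.01193 = $6,605.4380707
Hospital District: $553,682.99 × 0.00399 = $2,209.1951301
Levies subtotal = $17,867.3500873
After credit = $17,867.3500873 − $1,038 = $16,829.3500873
Total = $16,829.3500873 + $625 = $17,454.3500873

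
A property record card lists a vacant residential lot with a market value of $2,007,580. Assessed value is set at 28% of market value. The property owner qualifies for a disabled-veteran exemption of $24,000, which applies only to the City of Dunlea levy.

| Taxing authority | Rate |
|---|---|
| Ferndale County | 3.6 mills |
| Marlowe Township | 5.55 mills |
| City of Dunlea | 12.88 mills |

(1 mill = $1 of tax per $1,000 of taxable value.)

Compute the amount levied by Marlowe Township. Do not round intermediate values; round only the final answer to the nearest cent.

Assessed value = $2,007,580 × 0.28 = $562,122.4
Marlowe Township taxable value = $562,122.4 (exemption does not apply)
Marlowe Township levy = $562,122.4 × 0.00555 = $3,119.77932

$3,119.78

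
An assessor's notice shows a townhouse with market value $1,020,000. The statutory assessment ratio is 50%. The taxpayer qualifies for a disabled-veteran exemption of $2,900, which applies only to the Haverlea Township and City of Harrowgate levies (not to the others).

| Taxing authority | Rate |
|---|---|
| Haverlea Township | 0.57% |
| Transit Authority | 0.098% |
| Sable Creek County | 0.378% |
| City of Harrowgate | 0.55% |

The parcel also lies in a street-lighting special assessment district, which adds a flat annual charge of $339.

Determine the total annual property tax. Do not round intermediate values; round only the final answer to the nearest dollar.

Assessed value = $1,020,000 × 0.5 = $510,000
Haverlea Township: ($510,000 − $2,900) × 0.0057 = $507,100 × 0.0057 = $2,890.47
Transit Authority: $510,000 × 0.00098 = $499.8
Sable Creek County: $510,000 × 0.00378 = $1,927.8
City of Harrowgate: ($510,000 − $2,900) × 0.0055 = $507,100 × 0.0055 = $2,789.05
Levies subtotal = $8,107.12
Total = $8,107.12 + $339 = $8,446.12

$8,446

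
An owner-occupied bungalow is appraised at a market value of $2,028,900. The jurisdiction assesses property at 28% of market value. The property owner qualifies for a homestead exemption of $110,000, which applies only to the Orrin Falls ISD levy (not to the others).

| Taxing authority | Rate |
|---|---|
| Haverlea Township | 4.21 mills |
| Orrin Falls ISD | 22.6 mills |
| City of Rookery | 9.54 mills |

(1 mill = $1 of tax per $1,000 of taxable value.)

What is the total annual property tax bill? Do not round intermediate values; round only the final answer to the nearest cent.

$18,164.14

Assessed value = $2,028,900 × 0.28 = $568,092
Haverlea Township: $568,092 × 0.00421 = $2,391.66732
Orrin Falls ISD: ($568,092 − $110,000) × 0.0226 = $458,092 × 0.0226 = $10,352.8792
City of Rookery: $568,092 × 0.00954 = $5,419.59768
Total = $18,164.1442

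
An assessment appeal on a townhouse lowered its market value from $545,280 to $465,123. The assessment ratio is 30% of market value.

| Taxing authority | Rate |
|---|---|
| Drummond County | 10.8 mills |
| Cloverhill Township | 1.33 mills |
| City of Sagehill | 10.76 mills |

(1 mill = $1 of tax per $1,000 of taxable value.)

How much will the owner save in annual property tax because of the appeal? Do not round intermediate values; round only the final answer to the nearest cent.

$550.44

Old assessed value = $545,280 × 0.3 = $163,584
New assessed value = $465,123 × 0.3 = $139,536.9
Combined rate = 0.0108 + 0.00133 + 0.01076 = 0.02289
Old tax = $163,584 × 0.02289 = $3,744.43776
New tax = $139,536.9 × 0.02289 = $3,193.999641
Reduction = $3,744.43776 − $3,193.999641 = $550.438119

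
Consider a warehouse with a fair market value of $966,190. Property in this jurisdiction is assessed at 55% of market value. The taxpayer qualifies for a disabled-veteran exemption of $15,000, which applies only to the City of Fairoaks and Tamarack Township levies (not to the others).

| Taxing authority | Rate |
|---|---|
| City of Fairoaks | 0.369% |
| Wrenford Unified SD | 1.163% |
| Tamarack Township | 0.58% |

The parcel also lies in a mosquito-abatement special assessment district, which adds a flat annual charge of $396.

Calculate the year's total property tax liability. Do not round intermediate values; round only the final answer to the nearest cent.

Assessed value = $966,190 × 0.55 = $531,404.5
City of Fairoaks: ($531,404.5 − $15,000) × 0.00369 = $516,404.5 × 0.00369 = $1,905.532605
Wrenford Unified SD: $531,404.5 × 0.01163 = $6,180.234335
Tamarack Township: ($531,404.5 − $15,000) × 0.0058 = $516,404.5 × 0.0058 = $2,995.1461
Levies subtotal = $11,080.91304
Total = $11,080.91304 + $396 = $11,476.91304

$11,476.91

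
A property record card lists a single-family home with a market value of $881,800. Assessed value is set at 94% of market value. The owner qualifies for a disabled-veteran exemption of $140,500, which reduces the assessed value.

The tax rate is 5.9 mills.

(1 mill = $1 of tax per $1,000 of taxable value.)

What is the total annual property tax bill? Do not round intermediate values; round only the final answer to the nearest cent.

$4,061.51

Assessed value = $881,800 × 0.94 = $828,892
Taxable value = $828,892 − $140,500 = $688,392
Tax = $688,392 × 0.0059 = $4,061.5128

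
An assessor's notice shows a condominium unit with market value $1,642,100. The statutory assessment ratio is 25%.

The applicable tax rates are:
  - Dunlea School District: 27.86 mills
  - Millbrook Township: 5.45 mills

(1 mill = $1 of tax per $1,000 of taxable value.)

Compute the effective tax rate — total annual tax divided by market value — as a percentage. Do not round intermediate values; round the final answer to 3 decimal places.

Assessed value = $1,642,100 × 0.25 = $410,525
Dunlea School District: $410,525 × 0.02786 = $11,437.2265
Millbrook Township: $410,525 × 0.00545 = $2,237.36125
Total tax = $13,674.58775
Effective rate = $13,674.58775 ÷ $1,642,100 = 0.833% of market value

0.833%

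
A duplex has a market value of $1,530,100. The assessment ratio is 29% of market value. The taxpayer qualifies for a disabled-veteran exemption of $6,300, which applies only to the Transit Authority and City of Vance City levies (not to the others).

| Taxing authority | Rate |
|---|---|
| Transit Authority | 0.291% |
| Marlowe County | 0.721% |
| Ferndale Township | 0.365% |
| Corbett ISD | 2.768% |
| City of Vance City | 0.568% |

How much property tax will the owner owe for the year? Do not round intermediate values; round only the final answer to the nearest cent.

Assessed value = $1,530,100 × 0.29 = $443,729
Transit Authority: ($443,729 − $6,300) × 0.00291 = $437,429 × 0.00291 = $1,272.91839
Marlowe County: $443,729 × 0.00721 = $3,199.28609
Ferndale Township: $443,729 × 0.00365 = $1,619.61085
Corbett ISD: $443,729 × 0.02768 = $12,282.41872
City of Vance City: ($443,729 − $6,300) × 0.00568 = $437,429 × 0.00568 = $2,484.59672
Total = $20,858.83077

$20,858.83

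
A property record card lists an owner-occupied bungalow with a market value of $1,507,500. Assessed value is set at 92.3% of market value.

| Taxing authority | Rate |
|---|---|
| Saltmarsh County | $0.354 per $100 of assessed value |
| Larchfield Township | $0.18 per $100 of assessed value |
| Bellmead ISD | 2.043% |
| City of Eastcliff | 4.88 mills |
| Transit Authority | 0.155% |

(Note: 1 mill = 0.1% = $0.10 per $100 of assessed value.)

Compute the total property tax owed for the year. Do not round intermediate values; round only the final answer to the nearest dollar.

$44,804

Assessed value = $1,507,500 × 0.923 = $1,391,422.5
Saltmarsh County: $1,391,422.5 × 0.00354 = $4,925.63565
Larchfield Township: $1,391,422.5 × 0.0018 = $2,504.5605
Bellmead ISD: $1,391,422.5 × 0.02043 = $28,426.761675
City of Eastcliff: $1,391,422.5 × 0.00488 = $6,790.1418
Transit Authority: $1,391,422.5 × 0.00155 = $2,156.704875
Total = $44,803.8045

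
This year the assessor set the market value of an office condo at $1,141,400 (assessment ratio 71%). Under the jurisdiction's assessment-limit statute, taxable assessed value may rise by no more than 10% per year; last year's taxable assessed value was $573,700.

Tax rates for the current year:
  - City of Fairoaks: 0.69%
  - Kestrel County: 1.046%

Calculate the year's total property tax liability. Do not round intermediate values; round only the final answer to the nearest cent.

$10,955.38

Uncapped assessed value = $1,141,400 × 0.71 = $810,394
Cap limit = $573,700 × 1.1 = $631,070
Taxable assessed value = min($810,394, $631,070) = $631,070 (cap binds)
City of Fairoaks: $631,070 × 0.0069 = $4,354.383
Kestrel County: $631,070 × 0.01046 = $6,600.9922
Total = $10,955.3752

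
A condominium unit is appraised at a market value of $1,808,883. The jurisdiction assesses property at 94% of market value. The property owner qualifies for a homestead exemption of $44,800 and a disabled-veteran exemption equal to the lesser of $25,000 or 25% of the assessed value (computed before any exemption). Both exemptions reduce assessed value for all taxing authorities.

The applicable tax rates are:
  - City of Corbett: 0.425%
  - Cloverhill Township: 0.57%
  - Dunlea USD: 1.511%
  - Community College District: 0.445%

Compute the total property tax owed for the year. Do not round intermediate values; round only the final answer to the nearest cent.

Assessed value = $1,808,883 × 0.94 = $1,700,350.02
Disabled-veteran exemption = min($25,000, 25% × $1,700,350.02) = min($25,000, $425,087.505) = $25,000 (dollar cap binds)
Taxable value = $1,700,350.02 − $44,800 − $25,000 = $1,630,550.02
City of Corbett: $1,630,550.02 × 0.00425 = $6,929.837585
Cloverhill Township: $1,630,550.02 × 0.0057 = $9,294.135114
Dunlea USD: $1,630,550.02 × 0.01511 = $24,637.6108022
Community College District: $1,630,550.02 × 0.00445 = $7,255.947589
Total = $48,117.5310902

$48,117.53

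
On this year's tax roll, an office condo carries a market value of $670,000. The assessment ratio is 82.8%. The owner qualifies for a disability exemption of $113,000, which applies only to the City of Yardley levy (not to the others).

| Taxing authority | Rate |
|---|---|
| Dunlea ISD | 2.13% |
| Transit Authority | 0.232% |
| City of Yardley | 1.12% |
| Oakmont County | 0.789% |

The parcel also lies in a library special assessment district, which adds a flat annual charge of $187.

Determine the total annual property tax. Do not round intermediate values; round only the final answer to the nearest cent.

$22,615.20

Assessed value = $670,000 × 0.828 = $554,760
Dunlea ISD: $554,760 × 0.0213 = $11,816.388
Transit Authority: $554,760 × 0.00232 = $1,287.0432
City of Yardley: ($554,760 − $113,000) × 0.0112 = $441,760 × 0.0112 = $4,947.712
Oakmont County: $554,760 × 0.00789 = $4,377.0564
Levies subtotal = $22,428.1996
Total = $22,428.1996 + $187 = $22,615.1996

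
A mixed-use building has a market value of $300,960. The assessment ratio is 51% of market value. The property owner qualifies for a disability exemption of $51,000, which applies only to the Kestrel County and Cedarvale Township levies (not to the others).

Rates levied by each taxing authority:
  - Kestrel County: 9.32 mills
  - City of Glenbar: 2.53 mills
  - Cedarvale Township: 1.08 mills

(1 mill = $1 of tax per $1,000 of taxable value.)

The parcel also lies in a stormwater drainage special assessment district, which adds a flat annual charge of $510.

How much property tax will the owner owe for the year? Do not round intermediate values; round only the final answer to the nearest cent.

Assessed value = $300,960 × 0.51 = $153,489.6
Kestrel County: ($153,489.6 − $51,000) × 0.00932 = $102,489.6 × 0.00932 = $955.203072
City of Glenbar: $153,489.6 × 0.00253 = $388.328688
Cedarvale Township: ($153,489.6 − $51,000) × 0.00108 = $102,489.6 × 0.00108 = $110.688768
Levies subtotal = $1,454.220528
Total = $1,454.220528 + $510 = $1,964.220528

$1,964.22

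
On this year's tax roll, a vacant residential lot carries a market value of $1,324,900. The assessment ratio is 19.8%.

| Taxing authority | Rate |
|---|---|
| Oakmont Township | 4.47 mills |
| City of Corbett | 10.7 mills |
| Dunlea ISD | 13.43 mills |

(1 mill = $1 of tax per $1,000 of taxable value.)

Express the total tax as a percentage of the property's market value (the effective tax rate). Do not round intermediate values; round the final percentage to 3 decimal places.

0.566%

Assessed value = $1,324,900 × 0.198 = $262,330.2
Oakmont Township: $262,330.2 × 0.00447 = $1,172.615994
City of Corbett: $262,330.2 × 0.0107 = $2,806.93314
Dunlea ISD: $262,330.2 × 0.01343 = $3,523.094586
Total tax = $7,502.64372
Effective rate = $7,502.64372 ÷ $1,324,900 = 0.566% of market value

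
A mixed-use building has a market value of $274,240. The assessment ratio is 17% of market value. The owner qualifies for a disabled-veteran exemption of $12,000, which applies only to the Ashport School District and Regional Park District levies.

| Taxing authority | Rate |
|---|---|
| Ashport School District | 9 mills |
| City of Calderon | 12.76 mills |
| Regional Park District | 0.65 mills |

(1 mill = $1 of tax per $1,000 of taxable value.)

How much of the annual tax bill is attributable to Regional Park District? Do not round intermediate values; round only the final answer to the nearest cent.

$22.50

Assessed value = $274,240 × 0.17 = $46,620.8
Regional Park District taxable value = $46,620.8 − $12,000 = $34,620.8
Regional Park District levy = $34,620.8 × 0.00065 = $22.50352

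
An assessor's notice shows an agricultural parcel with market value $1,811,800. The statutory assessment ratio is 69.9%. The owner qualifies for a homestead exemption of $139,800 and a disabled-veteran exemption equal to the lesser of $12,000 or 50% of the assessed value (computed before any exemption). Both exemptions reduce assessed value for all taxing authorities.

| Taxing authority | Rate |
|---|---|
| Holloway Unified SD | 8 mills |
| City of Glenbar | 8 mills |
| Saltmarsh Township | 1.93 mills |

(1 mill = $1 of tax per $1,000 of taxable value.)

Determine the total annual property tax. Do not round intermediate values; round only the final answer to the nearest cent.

Assessed value = $1,811,800 × 0.699 = $1,266,448.2
Disabled-veteran exemption = min($12,000, 50% × $1,266,448.2) = min($12,000, $633,224.1) = $12,000 (dollar cap binds)
Taxable value = $1,266,448.2 − $139,800 − $12,000 = $1,114,648.2
Holloway Unified SD: $1,114,648.2 × 0.008 = $8,917.1856
City of Glenbar: $1,114,648.2 × 0.008 = $8,917.1856
Saltmarsh Township: $1,114,648.2 × 0.00193 = $2,151.271026
Total = $19,985.642226

$19,985.64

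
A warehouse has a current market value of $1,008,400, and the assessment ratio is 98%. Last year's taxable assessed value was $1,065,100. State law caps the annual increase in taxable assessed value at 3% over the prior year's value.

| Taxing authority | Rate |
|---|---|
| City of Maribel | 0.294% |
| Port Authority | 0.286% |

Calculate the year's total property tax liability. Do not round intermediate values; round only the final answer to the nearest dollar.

Uncapped assessed value = $1,008,400 × 0.98 = $988,232
Cap limit = $1,065,100 × 1.03 = $1,097,053
Taxable assessed value = min($988,232, $1,097,053) = $988,232 (cap does not bind)
City of Maribel: $988,232 × 0.00294 = $2,905.40208
Port Authority: $988,232 × 0.00286 = $2,826.34352
Total = $5,731.7456

$5,732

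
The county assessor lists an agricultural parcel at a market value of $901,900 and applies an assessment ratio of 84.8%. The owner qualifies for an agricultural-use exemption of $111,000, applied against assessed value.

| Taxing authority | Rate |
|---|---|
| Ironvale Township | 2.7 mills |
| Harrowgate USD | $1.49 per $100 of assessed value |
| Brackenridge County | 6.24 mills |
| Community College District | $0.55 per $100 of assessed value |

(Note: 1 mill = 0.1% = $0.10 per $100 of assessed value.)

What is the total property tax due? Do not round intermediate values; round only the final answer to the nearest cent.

$19,182.82

Assessed value = $901,900 × 0.848 = $764,811.2
Taxable value = $764,811.2 − $111,000 = $653,811.2
Ironvale Township: $653,811.2 × 0.0027 = $1,765.29024
Harrowgate USD: $653,811.2 × 0.0149 = $9,741.78688
Brackenridge County: $653,811.2 × 0.00624 = $4,079.781888
Community College District: $653,811.2 × 0.0055 = $3,595.9616
Total = $19,182.820608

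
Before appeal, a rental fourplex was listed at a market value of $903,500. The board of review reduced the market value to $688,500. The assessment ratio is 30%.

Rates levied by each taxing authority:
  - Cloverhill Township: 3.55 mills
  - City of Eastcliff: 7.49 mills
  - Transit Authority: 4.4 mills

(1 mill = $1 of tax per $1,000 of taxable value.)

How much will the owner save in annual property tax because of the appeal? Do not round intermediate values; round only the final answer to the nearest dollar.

Old assessed value = $903,500 × 0.3 = $271,050
New assessed value = $688,500 × 0.3 = $206,550
Combined rate = 0.00355 + 0.00749 + 0.0044 = 0.01544
Old tax = $271,050 × 0.01544 = $4,185.012
New tax = $206,550 × 0.01544 = $3,189.132
Reduction = $4,185.012 − $3,189.132 = $995.88

$996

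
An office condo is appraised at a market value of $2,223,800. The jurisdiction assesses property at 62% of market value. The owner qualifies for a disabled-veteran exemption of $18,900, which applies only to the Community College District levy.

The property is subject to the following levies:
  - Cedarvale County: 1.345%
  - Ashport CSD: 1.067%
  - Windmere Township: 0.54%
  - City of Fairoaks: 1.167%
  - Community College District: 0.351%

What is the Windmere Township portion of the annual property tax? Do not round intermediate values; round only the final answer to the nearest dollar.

Assessed value = $2,223,800 × 0.62 = $1,378,756
Windmere Township taxable value = $1,378,756 (exemption does not apply)
Windmere Township levy = $1,378,756 × 0.0054 = $7,445.2824

$7,445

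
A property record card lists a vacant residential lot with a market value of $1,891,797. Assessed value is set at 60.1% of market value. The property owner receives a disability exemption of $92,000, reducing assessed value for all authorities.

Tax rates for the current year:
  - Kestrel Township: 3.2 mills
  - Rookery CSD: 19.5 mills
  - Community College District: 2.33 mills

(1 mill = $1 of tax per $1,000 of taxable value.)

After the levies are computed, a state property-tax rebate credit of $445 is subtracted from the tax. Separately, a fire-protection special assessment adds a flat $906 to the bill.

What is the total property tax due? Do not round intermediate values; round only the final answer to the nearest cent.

$26,616.60

Assessed value = $1,891,797 × 0.601 = $1,136,969.997
Taxable value = $1,136,969.997 − $92,000 = $1,044,969.997
Kestrel Township: $1,044,969.997 × 0.0032 = $3,343.9039904
Rookery CSD: $1,044,969.997 × 0.0195 = $20,376.9149415
Community College District: $1,044,969.997 × 0.00233 = $2,434.78009301
Levies subtotal = $26,155.59902491
After credit = $26,155.59902491 − $445 = $25,710.59902491
Total = $25,710.59902491 + $906 = $26,616.59902491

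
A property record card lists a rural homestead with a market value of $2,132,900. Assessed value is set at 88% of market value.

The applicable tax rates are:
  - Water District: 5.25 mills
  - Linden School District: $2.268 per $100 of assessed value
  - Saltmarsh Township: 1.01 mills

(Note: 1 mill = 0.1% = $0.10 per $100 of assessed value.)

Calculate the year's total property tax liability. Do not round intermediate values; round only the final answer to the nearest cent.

$54,318.99

Assessed value = $2,132,900 × 0.88 = $1,876,952
Water District: $1,876,952 × 0.00525 = $9,853.998
Linden School District: $1,876,952 × 0.02268 = $42,569.27136
Saltmarsh Township: $1,876,952 × 0.00101 = $1,895.72152
Total = $54,318.99088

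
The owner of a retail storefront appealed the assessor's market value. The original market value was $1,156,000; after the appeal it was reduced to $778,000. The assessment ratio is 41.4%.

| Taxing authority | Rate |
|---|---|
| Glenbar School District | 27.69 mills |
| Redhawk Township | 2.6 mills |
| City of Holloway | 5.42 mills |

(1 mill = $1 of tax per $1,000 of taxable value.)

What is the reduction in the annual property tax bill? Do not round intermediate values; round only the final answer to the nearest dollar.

$5,588

Old assessed value = $1,156,000 × 0.414 = $478,584
New assessed value = $778,000 × 0.414 = $322,092
Combined rate = 0.02769 + 0.0026 + 0.00542 = 0.03571
Old tax = $478,584 × 0.03571 = $17,090.23464
New tax = $322,092 × 0.03571 = $11,501.90532
Reduction = $17,090.23464 − $11,501.90532 = $5,588.32932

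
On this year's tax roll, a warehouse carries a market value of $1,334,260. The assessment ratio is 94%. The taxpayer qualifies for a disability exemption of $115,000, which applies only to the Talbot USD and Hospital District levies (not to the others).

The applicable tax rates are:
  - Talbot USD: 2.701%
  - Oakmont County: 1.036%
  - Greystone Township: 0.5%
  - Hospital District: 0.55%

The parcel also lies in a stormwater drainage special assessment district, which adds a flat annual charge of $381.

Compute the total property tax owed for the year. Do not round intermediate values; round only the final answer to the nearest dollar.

Assessed value = $1,334,260 × 0.94 = $1,254,204.4
Talbot USD: ($1,254,204.4 − $115,000) × 0.02701 = $1,139,204.4 × 0.02701 = $30,769.910844
Oakmont County: $1,254,204.4 × 0.01036 = $12,993.557584
Greystone Township: $1,254,204.4 × 0.005 = $6,271.022
Hospital District: ($1,254,204.4 − $115,000) × 0.0055 = $1,139,204.4 × 0.0055 = $6,265.6242
Levies subtotal = $56,300.114628
Total = $56,300.114628 + $381 = $56,681.114628

$56,681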